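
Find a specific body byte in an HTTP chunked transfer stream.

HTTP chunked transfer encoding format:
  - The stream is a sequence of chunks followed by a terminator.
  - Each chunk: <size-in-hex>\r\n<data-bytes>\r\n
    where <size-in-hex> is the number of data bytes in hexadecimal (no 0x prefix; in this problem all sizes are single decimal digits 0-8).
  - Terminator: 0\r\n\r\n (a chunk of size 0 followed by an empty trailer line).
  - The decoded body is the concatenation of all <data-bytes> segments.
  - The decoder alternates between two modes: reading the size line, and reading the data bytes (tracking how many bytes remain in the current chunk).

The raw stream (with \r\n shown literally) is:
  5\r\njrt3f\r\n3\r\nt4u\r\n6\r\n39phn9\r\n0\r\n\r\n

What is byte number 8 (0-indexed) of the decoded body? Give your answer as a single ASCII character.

Chunk 1: stream[0..1]='5' size=0x5=5, data at stream[3..8]='jrt3f' -> body[0..5], body so far='jrt3f'
Chunk 2: stream[10..11]='3' size=0x3=3, data at stream[13..16]='t4u' -> body[5..8], body so far='jrt3ft4u'
Chunk 3: stream[18..19]='6' size=0x6=6, data at stream[21..27]='39phn9' -> body[8..14], body so far='jrt3ft4u39phn9'
Chunk 4: stream[29..30]='0' size=0 (terminator). Final body='jrt3ft4u39phn9' (14 bytes)
Body byte 8 = '3'

Answer: 3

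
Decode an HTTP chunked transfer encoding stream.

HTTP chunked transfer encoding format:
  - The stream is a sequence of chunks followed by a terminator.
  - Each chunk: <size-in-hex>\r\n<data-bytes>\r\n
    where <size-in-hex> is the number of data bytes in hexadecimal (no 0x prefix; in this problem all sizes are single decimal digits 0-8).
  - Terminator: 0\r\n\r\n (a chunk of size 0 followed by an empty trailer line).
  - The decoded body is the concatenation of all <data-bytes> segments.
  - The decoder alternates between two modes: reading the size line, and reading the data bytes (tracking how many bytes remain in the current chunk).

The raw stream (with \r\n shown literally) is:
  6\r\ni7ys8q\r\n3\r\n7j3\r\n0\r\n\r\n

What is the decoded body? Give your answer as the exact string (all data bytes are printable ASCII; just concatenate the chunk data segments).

Chunk 1: stream[0..1]='6' size=0x6=6, data at stream[3..9]='i7ys8q' -> body[0..6], body so far='i7ys8q'
Chunk 2: stream[11..12]='3' size=0x3=3, data at stream[14..17]='7j3' -> body[6..9], body so far='i7ys8q7j3'
Chunk 3: stream[19..20]='0' size=0 (terminator). Final body='i7ys8q7j3' (9 bytes)

Answer: i7ys8q7j3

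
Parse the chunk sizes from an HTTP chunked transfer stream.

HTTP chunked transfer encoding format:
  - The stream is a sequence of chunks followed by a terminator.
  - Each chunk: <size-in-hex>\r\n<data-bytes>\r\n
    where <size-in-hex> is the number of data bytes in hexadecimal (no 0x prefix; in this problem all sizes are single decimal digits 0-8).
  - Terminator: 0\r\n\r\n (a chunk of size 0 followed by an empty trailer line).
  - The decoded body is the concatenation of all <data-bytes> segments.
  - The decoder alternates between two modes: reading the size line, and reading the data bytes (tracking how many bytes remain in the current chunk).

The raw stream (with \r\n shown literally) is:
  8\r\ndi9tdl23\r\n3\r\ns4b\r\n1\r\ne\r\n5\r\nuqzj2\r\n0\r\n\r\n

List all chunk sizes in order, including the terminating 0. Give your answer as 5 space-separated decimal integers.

Chunk 1: stream[0..1]='8' size=0x8=8, data at stream[3..11]='di9tdl23' -> body[0..8], body so far='di9tdl23'
Chunk 2: stream[13..14]='3' size=0x3=3, data at stream[16..19]='s4b' -> body[8..11], body so far='di9tdl23s4b'
Chunk 3: stream[21..22]='1' size=0x1=1, data at stream[24..25]='e' -> body[11..12], body so far='di9tdl23s4be'
Chunk 4: stream[27..28]='5' size=0x5=5, data at stream[30..35]='uqzj2' -> body[12..17], body so far='di9tdl23s4beuqzj2'
Chunk 5: stream[37..38]='0' size=0 (terminator). Final body='di9tdl23s4beuqzj2' (17 bytes)

Answer: 8 3 1 5 0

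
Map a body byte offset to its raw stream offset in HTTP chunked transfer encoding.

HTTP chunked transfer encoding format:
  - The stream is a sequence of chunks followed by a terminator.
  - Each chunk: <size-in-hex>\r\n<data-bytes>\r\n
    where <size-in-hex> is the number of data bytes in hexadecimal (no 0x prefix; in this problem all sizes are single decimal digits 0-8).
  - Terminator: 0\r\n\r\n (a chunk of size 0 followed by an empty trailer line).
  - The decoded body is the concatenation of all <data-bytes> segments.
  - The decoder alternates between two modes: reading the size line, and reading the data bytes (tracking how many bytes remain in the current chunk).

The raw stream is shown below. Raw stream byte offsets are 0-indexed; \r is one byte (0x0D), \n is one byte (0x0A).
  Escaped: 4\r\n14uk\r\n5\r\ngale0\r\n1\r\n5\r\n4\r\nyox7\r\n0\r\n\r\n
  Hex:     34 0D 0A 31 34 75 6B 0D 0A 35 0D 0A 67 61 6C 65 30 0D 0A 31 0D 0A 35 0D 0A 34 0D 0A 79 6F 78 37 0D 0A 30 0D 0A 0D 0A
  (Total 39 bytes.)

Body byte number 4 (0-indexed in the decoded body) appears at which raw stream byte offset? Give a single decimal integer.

Answer: 12

Derivation:
Chunk 1: stream[0..1]='4' size=0x4=4, data at stream[3..7]='14uk' -> body[0..4], body so far='14uk'
Chunk 2: stream[9..10]='5' size=0x5=5, data at stream[12..17]='gale0' -> body[4..9], body so far='14ukgale0'
Chunk 3: stream[19..20]='1' size=0x1=1, data at stream[22..23]='5' -> body[9..10], body so far='14ukgale05'
Chunk 4: stream[25..26]='4' size=0x4=4, data at stream[28..32]='yox7' -> body[10..14], body so far='14ukgale05yox7'
Chunk 5: stream[34..35]='0' size=0 (terminator). Final body='14ukgale05yox7' (14 bytes)
Body byte 4 at stream offset 12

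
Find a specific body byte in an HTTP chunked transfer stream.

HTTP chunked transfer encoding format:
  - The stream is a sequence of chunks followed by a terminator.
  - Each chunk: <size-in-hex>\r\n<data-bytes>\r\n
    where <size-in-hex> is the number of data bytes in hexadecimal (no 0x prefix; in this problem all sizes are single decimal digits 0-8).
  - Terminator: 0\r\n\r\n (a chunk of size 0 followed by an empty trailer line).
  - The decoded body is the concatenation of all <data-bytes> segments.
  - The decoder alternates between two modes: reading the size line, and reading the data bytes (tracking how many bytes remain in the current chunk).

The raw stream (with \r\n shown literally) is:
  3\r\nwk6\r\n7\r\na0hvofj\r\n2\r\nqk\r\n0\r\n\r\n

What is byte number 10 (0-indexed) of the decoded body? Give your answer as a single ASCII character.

Chunk 1: stream[0..1]='3' size=0x3=3, data at stream[3..6]='wk6' -> body[0..3], body so far='wk6'
Chunk 2: stream[8..9]='7' size=0x7=7, data at stream[11..18]='a0hvofj' -> body[3..10], body so far='wk6a0hvofj'
Chunk 3: stream[20..21]='2' size=0x2=2, data at stream[23..25]='qk' -> body[10..12], body so far='wk6a0hvofjqk'
Chunk 4: stream[27..28]='0' size=0 (terminator). Final body='wk6a0hvofjqk' (12 bytes)
Body byte 10 = 'q'

Answer: q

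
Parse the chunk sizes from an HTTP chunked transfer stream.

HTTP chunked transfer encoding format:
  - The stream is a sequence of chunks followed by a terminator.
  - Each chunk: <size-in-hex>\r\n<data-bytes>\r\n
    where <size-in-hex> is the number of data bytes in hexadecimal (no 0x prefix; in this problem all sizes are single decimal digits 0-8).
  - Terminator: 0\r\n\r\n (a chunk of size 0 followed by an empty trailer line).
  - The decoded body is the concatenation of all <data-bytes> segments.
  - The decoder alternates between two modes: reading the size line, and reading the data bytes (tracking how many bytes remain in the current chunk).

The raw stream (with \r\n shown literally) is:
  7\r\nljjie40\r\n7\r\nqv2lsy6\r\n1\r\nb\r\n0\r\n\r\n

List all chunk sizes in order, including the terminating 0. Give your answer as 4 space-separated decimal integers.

Answer: 7 7 1 0

Derivation:
Chunk 1: stream[0..1]='7' size=0x7=7, data at stream[3..10]='ljjie40' -> body[0..7], body so far='ljjie40'
Chunk 2: stream[12..13]='7' size=0x7=7, data at stream[15..22]='qv2lsy6' -> body[7..14], body so far='ljjie40qv2lsy6'
Chunk 3: stream[24..25]='1' size=0x1=1, data at stream[27..28]='b' -> body[14..15], body so far='ljjie40qv2lsy6b'
Chunk 4: stream[30..31]='0' size=0 (terminator). Final body='ljjie40qv2lsy6b' (15 bytes)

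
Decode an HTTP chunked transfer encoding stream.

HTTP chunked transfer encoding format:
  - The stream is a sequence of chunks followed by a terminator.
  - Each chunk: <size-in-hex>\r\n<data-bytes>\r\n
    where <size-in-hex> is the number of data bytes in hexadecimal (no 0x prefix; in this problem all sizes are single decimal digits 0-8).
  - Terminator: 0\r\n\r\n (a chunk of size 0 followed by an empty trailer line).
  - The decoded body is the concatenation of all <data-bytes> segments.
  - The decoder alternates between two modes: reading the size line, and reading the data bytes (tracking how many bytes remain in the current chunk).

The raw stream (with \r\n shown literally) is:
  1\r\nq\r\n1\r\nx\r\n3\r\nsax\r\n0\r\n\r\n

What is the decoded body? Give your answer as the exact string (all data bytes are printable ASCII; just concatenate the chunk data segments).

Chunk 1: stream[0..1]='1' size=0x1=1, data at stream[3..4]='q' -> body[0..1], body so far='q'
Chunk 2: stream[6..7]='1' size=0x1=1, data at stream[9..10]='x' -> body[1..2], body so far='qx'
Chunk 3: stream[12..13]='3' size=0x3=3, data at stream[15..18]='sax' -> body[2..5], body so far='qxsax'
Chunk 4: stream[20..21]='0' size=0 (terminator). Final body='qxsax' (5 bytes)

Answer: qxsax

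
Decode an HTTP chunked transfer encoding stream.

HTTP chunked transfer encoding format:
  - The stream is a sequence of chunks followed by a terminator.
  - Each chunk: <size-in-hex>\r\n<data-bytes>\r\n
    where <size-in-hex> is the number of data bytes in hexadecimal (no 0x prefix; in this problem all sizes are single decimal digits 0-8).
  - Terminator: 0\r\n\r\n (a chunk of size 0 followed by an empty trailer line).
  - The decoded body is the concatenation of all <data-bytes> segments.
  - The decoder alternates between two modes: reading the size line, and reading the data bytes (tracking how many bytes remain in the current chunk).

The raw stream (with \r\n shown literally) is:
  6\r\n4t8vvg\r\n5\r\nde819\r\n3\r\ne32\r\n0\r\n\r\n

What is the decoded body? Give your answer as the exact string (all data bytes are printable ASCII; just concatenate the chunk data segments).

Answer: 4t8vvgde819e32

Derivation:
Chunk 1: stream[0..1]='6' size=0x6=6, data at stream[3..9]='4t8vvg' -> body[0..6], body so far='4t8vvg'
Chunk 2: stream[11..12]='5' size=0x5=5, data at stream[14..19]='de819' -> body[6..11], body so far='4t8vvgde819'
Chunk 3: stream[21..22]='3' size=0x3=3, data at stream[24..27]='e32' -> body[11..14], body so far='4t8vvgde819e32'
Chunk 4: stream[29..30]='0' size=0 (terminator). Final body='4t8vvgde819e32' (14 bytes)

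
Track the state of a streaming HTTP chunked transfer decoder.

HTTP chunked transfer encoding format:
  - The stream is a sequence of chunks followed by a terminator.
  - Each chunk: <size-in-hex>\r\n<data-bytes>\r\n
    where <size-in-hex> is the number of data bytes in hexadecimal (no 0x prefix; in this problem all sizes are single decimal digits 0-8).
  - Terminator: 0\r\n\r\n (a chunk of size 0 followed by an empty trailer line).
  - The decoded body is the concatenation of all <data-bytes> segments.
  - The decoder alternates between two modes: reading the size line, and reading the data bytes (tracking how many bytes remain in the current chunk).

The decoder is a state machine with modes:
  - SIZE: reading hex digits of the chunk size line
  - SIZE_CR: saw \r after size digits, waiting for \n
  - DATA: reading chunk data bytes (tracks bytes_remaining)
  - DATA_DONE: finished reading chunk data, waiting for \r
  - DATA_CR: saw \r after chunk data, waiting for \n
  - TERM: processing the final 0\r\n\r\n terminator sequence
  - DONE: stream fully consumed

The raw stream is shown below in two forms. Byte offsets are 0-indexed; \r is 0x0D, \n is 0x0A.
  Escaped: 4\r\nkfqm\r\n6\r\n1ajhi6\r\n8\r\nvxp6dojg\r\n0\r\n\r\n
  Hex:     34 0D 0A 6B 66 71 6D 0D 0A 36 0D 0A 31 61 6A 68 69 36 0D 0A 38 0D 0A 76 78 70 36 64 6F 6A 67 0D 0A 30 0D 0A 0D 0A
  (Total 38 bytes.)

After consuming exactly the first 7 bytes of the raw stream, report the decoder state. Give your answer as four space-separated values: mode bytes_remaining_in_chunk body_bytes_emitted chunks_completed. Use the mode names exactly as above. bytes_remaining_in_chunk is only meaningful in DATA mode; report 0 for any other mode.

Answer: DATA_DONE 0 4 0

Derivation:
Byte 0 = '4': mode=SIZE remaining=0 emitted=0 chunks_done=0
Byte 1 = 0x0D: mode=SIZE_CR remaining=0 emitted=0 chunks_done=0
Byte 2 = 0x0A: mode=DATA remaining=4 emitted=0 chunks_done=0
Byte 3 = 'k': mode=DATA remaining=3 emitted=1 chunks_done=0
Byte 4 = 'f': mode=DATA remaining=2 emitted=2 chunks_done=0
Byte 5 = 'q': mode=DATA remaining=1 emitted=3 chunks_done=0
Byte 6 = 'm': mode=DATA_DONE remaining=0 emitted=4 chunks_done=0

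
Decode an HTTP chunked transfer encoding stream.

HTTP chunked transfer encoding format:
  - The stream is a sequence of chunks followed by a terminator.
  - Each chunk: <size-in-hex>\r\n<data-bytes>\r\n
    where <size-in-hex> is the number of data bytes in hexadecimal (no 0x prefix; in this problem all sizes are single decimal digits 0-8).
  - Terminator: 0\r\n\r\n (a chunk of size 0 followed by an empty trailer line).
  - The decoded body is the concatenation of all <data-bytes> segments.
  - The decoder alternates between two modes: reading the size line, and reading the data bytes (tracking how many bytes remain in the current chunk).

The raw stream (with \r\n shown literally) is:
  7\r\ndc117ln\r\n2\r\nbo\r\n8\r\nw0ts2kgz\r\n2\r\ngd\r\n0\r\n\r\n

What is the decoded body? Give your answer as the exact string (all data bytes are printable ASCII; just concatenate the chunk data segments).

Chunk 1: stream[0..1]='7' size=0x7=7, data at stream[3..10]='dc117ln' -> body[0..7], body so far='dc117ln'
Chunk 2: stream[12..13]='2' size=0x2=2, data at stream[15..17]='bo' -> body[7..9], body so far='dc117lnbo'
Chunk 3: stream[19..20]='8' size=0x8=8, data at stream[22..30]='w0ts2kgz' -> body[9..17], body so far='dc117lnbow0ts2kgz'
Chunk 4: stream[32..33]='2' size=0x2=2, data at stream[35..37]='gd' -> body[17..19], body so far='dc117lnbow0ts2kgzgd'
Chunk 5: stream[39..40]='0' size=0 (terminator). Final body='dc117lnbow0ts2kgzgd' (19 bytes)

Answer: dc117lnbow0ts2kgzgd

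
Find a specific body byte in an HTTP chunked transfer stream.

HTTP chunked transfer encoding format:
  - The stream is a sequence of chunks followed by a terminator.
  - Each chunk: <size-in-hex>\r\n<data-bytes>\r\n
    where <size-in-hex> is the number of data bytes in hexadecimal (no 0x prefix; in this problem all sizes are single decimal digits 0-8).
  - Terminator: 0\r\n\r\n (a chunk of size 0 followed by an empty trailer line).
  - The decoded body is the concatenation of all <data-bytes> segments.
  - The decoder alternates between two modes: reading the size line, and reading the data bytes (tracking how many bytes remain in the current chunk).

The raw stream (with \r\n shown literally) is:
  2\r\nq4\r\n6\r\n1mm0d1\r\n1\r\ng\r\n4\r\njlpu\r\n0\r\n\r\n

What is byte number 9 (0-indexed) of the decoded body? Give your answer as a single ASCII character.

Chunk 1: stream[0..1]='2' size=0x2=2, data at stream[3..5]='q4' -> body[0..2], body so far='q4'
Chunk 2: stream[7..8]='6' size=0x6=6, data at stream[10..16]='1mm0d1' -> body[2..8], body so far='q41mm0d1'
Chunk 3: stream[18..19]='1' size=0x1=1, data at stream[21..22]='g' -> body[8..9], body so far='q41mm0d1g'
Chunk 4: stream[24..25]='4' size=0x4=4, data at stream[27..31]='jlpu' -> body[9..13], body so far='q41mm0d1gjlpu'
Chunk 5: stream[33..34]='0' size=0 (terminator). Final body='q41mm0d1gjlpu' (13 bytes)
Body byte 9 = 'j'

Answer: j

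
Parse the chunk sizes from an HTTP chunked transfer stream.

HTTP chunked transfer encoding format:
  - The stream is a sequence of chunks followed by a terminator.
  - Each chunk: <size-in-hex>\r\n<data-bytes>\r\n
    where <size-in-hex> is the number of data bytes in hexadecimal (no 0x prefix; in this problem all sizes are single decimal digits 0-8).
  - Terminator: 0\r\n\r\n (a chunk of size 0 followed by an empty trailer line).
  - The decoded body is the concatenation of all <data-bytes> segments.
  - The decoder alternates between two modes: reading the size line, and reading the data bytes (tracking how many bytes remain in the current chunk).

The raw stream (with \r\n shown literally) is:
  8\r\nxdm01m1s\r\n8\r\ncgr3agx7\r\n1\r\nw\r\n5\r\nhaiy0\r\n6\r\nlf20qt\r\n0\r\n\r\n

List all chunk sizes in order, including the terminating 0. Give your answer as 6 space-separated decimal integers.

Answer: 8 8 1 5 6 0

Derivation:
Chunk 1: stream[0..1]='8' size=0x8=8, data at stream[3..11]='xdm01m1s' -> body[0..8], body so far='xdm01m1s'
Chunk 2: stream[13..14]='8' size=0x8=8, data at stream[16..24]='cgr3agx7' -> body[8..16], body so far='xdm01m1scgr3agx7'
Chunk 3: stream[26..27]='1' size=0x1=1, data at stream[29..30]='w' -> body[16..17], body so far='xdm01m1scgr3agx7w'
Chunk 4: stream[32..33]='5' size=0x5=5, data at stream[35..40]='haiy0' -> body[17..22], body so far='xdm01m1scgr3agx7whaiy0'
Chunk 5: stream[42..43]='6' size=0x6=6, data at stream[45..51]='lf20qt' -> body[22..28], body so far='xdm01m1scgr3agx7whaiy0lf20qt'
Chunk 6: stream[53..54]='0' size=0 (terminator). Final body='xdm01m1scgr3agx7whaiy0lf20qt' (28 bytes)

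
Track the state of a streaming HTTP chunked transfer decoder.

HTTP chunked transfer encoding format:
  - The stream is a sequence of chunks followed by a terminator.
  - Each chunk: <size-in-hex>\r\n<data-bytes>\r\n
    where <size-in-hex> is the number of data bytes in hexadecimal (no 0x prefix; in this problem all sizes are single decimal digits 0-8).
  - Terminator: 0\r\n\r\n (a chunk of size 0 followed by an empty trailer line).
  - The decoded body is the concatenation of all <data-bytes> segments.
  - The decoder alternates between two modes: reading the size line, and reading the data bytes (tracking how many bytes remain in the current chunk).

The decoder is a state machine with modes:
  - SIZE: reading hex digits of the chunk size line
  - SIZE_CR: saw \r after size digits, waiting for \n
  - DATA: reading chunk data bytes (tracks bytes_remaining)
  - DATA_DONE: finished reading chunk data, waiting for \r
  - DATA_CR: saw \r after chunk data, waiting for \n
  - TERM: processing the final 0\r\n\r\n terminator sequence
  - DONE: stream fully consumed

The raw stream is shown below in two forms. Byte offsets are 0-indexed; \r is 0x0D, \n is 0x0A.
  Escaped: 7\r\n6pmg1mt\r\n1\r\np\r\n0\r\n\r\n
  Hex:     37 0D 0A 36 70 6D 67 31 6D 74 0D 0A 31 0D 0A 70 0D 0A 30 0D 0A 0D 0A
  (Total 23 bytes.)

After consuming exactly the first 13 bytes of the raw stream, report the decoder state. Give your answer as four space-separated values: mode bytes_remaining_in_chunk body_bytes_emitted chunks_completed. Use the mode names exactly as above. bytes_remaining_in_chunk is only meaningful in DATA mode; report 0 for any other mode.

Byte 0 = '7': mode=SIZE remaining=0 emitted=0 chunks_done=0
Byte 1 = 0x0D: mode=SIZE_CR remaining=0 emitted=0 chunks_done=0
Byte 2 = 0x0A: mode=DATA remaining=7 emitted=0 chunks_done=0
Byte 3 = '6': mode=DATA remaining=6 emitted=1 chunks_done=0
Byte 4 = 'p': mode=DATA remaining=5 emitted=2 chunks_done=0
Byte 5 = 'm': mode=DATA remaining=4 emitted=3 chunks_done=0
Byte 6 = 'g': mode=DATA remaining=3 emitted=4 chunks_done=0
Byte 7 = '1': mode=DATA remaining=2 emitted=5 chunks_done=0
Byte 8 = 'm': mode=DATA remaining=1 emitted=6 chunks_done=0
Byte 9 = 't': mode=DATA_DONE remaining=0 emitted=7 chunks_done=0
Byte 10 = 0x0D: mode=DATA_CR remaining=0 emitted=7 chunks_done=0
Byte 11 = 0x0A: mode=SIZE remaining=0 emitted=7 chunks_done=1
Byte 12 = '1': mode=SIZE remaining=0 emitted=7 chunks_done=1

Answer: SIZE 0 7 1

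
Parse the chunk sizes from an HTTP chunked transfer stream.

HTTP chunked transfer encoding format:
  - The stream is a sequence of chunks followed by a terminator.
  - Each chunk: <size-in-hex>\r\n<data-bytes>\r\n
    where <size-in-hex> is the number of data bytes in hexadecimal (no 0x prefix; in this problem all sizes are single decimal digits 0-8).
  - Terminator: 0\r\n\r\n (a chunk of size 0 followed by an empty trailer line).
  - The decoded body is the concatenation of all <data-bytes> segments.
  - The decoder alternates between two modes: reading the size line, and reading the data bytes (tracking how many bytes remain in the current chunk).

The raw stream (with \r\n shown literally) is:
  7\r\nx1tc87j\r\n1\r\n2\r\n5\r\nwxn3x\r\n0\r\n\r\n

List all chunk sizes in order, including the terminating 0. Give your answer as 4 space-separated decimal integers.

Chunk 1: stream[0..1]='7' size=0x7=7, data at stream[3..10]='x1tc87j' -> body[0..7], body so far='x1tc87j'
Chunk 2: stream[12..13]='1' size=0x1=1, data at stream[15..16]='2' -> body[7..8], body so far='x1tc87j2'
Chunk 3: stream[18..19]='5' size=0x5=5, data at stream[21..26]='wxn3x' -> body[8..13], body so far='x1tc87j2wxn3x'
Chunk 4: stream[28..29]='0' size=0 (terminator). Final body='x1tc87j2wxn3x' (13 bytes)

Answer: 7 1 5 0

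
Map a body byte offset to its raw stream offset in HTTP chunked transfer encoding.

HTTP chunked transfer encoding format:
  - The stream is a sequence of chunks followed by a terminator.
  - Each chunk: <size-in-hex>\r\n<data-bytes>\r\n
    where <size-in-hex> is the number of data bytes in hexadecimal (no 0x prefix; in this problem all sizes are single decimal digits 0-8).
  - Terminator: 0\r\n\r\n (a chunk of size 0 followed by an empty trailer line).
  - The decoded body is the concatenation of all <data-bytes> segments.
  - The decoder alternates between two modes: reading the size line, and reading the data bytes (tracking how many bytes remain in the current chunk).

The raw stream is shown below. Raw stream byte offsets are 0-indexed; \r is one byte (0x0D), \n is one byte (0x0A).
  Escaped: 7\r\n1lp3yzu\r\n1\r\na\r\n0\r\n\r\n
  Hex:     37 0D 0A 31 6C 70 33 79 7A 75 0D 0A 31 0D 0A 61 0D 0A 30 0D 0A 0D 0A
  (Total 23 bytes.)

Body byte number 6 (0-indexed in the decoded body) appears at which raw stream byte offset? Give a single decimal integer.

Chunk 1: stream[0..1]='7' size=0x7=7, data at stream[3..10]='1lp3yzu' -> body[0..7], body so far='1lp3yzu'
Chunk 2: stream[12..13]='1' size=0x1=1, data at stream[15..16]='a' -> body[7..8], body so far='1lp3yzua'
Chunk 3: stream[18..19]='0' size=0 (terminator). Final body='1lp3yzua' (8 bytes)
Body byte 6 at stream offset 9

Answer: 9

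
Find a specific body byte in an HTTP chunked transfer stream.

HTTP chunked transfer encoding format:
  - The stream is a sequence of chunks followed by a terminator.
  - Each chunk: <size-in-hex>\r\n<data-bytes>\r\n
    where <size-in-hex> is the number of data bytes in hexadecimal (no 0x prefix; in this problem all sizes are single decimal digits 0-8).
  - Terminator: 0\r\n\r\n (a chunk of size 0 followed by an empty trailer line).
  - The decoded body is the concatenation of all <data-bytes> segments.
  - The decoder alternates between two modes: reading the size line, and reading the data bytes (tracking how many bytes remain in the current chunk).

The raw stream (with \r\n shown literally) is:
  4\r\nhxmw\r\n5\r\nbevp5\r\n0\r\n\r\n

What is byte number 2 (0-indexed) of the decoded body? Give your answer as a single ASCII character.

Answer: m

Derivation:
Chunk 1: stream[0..1]='4' size=0x4=4, data at stream[3..7]='hxmw' -> body[0..4], body so far='hxmw'
Chunk 2: stream[9..10]='5' size=0x5=5, data at stream[12..17]='bevp5' -> body[4..9], body so far='hxmwbevp5'
Chunk 3: stream[19..20]='0' size=0 (terminator). Final body='hxmwbevp5' (9 bytes)
Body byte 2 = 'm'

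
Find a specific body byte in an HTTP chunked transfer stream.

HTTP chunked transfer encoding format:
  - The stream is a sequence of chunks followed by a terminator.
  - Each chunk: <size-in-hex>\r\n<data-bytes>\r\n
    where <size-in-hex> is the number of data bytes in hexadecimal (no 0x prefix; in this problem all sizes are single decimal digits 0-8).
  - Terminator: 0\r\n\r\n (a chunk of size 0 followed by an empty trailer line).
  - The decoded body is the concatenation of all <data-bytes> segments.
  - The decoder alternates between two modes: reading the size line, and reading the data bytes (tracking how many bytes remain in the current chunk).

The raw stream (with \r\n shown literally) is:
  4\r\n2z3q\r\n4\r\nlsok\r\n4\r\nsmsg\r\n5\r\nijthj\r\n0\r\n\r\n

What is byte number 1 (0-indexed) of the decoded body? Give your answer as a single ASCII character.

Answer: z

Derivation:
Chunk 1: stream[0..1]='4' size=0x4=4, data at stream[3..7]='2z3q' -> body[0..4], body so far='2z3q'
Chunk 2: stream[9..10]='4' size=0x4=4, data at stream[12..16]='lsok' -> body[4..8], body so far='2z3qlsok'
Chunk 3: stream[18..19]='4' size=0x4=4, data at stream[21..25]='smsg' -> body[8..12], body so far='2z3qlsoksmsg'
Chunk 4: stream[27..28]='5' size=0x5=5, data at stream[30..35]='ijthj' -> body[12..17], body so far='2z3qlsoksmsgijthj'
Chunk 5: stream[37..38]='0' size=0 (terminator). Final body='2z3qlsoksmsgijthj' (17 bytes)
Body byte 1 = 'z'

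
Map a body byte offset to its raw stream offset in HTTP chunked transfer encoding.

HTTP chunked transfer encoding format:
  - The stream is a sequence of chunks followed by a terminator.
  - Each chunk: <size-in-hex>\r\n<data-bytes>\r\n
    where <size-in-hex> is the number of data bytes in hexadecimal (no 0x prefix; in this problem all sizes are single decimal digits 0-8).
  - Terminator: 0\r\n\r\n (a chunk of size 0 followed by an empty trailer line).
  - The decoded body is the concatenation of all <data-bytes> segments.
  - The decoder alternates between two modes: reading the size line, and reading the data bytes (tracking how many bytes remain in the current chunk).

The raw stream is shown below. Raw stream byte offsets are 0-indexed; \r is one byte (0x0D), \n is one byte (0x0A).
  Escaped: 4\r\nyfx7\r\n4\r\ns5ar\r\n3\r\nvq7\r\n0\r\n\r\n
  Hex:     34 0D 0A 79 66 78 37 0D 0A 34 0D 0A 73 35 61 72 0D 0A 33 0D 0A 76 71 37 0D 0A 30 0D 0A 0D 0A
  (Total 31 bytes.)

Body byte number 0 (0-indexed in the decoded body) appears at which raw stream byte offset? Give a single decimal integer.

Chunk 1: stream[0..1]='4' size=0x4=4, data at stream[3..7]='yfx7' -> body[0..4], body so far='yfx7'
Chunk 2: stream[9..10]='4' size=0x4=4, data at stream[12..16]='s5ar' -> body[4..8], body so far='yfx7s5ar'
Chunk 3: stream[18..19]='3' size=0x3=3, data at stream[21..24]='vq7' -> body[8..11], body so far='yfx7s5arvq7'
Chunk 4: stream[26..27]='0' size=0 (terminator). Final body='yfx7s5arvq7' (11 bytes)
Body byte 0 at stream offset 3

Answer: 3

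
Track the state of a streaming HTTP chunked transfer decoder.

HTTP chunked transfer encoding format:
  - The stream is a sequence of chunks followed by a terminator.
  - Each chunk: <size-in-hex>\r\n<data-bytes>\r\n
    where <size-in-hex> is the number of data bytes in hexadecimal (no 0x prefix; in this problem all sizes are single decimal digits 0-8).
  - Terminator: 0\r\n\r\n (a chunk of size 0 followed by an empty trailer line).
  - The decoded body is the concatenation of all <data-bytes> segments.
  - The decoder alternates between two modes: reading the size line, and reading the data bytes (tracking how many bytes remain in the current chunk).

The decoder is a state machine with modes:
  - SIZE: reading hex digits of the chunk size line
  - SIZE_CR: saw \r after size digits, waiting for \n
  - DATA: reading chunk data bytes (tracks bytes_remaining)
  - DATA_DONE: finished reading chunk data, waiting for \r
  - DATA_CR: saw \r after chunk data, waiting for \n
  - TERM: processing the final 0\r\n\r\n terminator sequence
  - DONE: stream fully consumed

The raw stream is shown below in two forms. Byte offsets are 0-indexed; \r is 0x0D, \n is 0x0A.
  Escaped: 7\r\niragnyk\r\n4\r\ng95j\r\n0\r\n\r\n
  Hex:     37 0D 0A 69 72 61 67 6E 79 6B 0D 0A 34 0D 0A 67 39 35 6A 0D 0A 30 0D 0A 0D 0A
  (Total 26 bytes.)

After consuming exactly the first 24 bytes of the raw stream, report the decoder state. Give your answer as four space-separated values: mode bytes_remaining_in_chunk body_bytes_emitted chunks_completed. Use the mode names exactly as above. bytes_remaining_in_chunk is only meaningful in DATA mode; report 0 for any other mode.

Byte 0 = '7': mode=SIZE remaining=0 emitted=0 chunks_done=0
Byte 1 = 0x0D: mode=SIZE_CR remaining=0 emitted=0 chunks_done=0
Byte 2 = 0x0A: mode=DATA remaining=7 emitted=0 chunks_done=0
Byte 3 = 'i': mode=DATA remaining=6 emitted=1 chunks_done=0
Byte 4 = 'r': mode=DATA remaining=5 emitted=2 chunks_done=0
Byte 5 = 'a': mode=DATA remaining=4 emitted=3 chunks_done=0
Byte 6 = 'g': mode=DATA remaining=3 emitted=4 chunks_done=0
Byte 7 = 'n': mode=DATA remaining=2 emitted=5 chunks_done=0
Byte 8 = 'y': mode=DATA remaining=1 emitted=6 chunks_done=0
Byte 9 = 'k': mode=DATA_DONE remaining=0 emitted=7 chunks_done=0
Byte 10 = 0x0D: mode=DATA_CR remaining=0 emitted=7 chunks_done=0
Byte 11 = 0x0A: mode=SIZE remaining=0 emitted=7 chunks_done=1
Byte 12 = '4': mode=SIZE remaining=0 emitted=7 chunks_done=1
Byte 13 = 0x0D: mode=SIZE_CR remaining=0 emitted=7 chunks_done=1
Byte 14 = 0x0A: mode=DATA remaining=4 emitted=7 chunks_done=1
Byte 15 = 'g': mode=DATA remaining=3 emitted=8 chunks_done=1
Byte 16 = '9': mode=DATA remaining=2 emitted=9 chunks_done=1
Byte 17 = '5': mode=DATA remaining=1 emitted=10 chunks_done=1
Byte 18 = 'j': mode=DATA_DONE remaining=0 emitted=11 chunks_done=1
Byte 19 = 0x0D: mode=DATA_CR remaining=0 emitted=11 chunks_done=1
Byte 20 = 0x0A: mode=SIZE remaining=0 emitted=11 chunks_done=2
Byte 21 = '0': mode=SIZE remaining=0 emitted=11 chunks_done=2
Byte 22 = 0x0D: mode=SIZE_CR remaining=0 emitted=11 chunks_done=2
Byte 23 = 0x0A: mode=TERM remaining=0 emitted=11 chunks_done=2

Answer: TERM 0 11 2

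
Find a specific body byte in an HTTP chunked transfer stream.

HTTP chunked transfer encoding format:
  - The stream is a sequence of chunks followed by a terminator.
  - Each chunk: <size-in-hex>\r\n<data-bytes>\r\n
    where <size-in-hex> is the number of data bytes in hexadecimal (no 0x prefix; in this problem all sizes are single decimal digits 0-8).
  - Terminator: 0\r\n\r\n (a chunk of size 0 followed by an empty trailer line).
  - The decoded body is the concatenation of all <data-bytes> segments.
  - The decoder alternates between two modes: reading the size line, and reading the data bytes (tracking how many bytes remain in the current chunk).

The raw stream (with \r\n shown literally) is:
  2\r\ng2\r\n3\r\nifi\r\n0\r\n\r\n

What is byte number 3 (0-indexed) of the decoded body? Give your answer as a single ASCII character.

Chunk 1: stream[0..1]='2' size=0x2=2, data at stream[3..5]='g2' -> body[0..2], body so far='g2'
Chunk 2: stream[7..8]='3' size=0x3=3, data at stream[10..13]='ifi' -> body[2..5], body so far='g2ifi'
Chunk 3: stream[15..16]='0' size=0 (terminator). Final body='g2ifi' (5 bytes)
Body byte 3 = 'f'

Answer: f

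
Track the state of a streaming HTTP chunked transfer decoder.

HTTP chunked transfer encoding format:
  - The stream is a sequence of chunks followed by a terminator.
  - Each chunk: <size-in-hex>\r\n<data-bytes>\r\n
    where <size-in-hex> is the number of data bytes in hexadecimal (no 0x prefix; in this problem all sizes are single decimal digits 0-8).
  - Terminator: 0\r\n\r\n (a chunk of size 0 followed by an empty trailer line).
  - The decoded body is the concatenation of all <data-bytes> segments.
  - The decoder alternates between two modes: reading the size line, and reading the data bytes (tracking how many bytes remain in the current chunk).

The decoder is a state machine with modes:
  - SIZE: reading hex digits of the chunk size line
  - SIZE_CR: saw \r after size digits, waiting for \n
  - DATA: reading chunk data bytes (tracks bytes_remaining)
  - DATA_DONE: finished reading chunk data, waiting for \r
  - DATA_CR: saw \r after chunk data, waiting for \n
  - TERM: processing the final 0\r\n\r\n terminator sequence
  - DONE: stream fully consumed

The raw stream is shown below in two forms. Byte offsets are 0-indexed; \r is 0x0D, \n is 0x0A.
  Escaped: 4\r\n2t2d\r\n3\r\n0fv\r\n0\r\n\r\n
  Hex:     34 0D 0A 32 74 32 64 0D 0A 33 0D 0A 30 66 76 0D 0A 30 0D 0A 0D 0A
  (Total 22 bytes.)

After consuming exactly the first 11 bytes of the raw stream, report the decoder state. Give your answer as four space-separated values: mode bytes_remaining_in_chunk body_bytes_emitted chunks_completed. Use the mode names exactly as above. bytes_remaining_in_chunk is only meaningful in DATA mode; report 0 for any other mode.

Answer: SIZE_CR 0 4 1

Derivation:
Byte 0 = '4': mode=SIZE remaining=0 emitted=0 chunks_done=0
Byte 1 = 0x0D: mode=SIZE_CR remaining=0 emitted=0 chunks_done=0
Byte 2 = 0x0A: mode=DATA remaining=4 emitted=0 chunks_done=0
Byte 3 = '2': mode=DATA remaining=3 emitted=1 chunks_done=0
Byte 4 = 't': mode=DATA remaining=2 emitted=2 chunks_done=0
Byte 5 = '2': mode=DATA remaining=1 emitted=3 chunks_done=0
Byte 6 = 'd': mode=DATA_DONE remaining=0 emitted=4 chunks_done=0
Byte 7 = 0x0D: mode=DATA_CR remaining=0 emitted=4 chunks_done=0
Byte 8 = 0x0A: mode=SIZE remaining=0 emitted=4 chunks_done=1
Byte 9 = '3': mode=SIZE remaining=0 emitted=4 chunks_done=1
Byte 10 = 0x0D: mode=SIZE_CR remaining=0 emitted=4 chunks_done=1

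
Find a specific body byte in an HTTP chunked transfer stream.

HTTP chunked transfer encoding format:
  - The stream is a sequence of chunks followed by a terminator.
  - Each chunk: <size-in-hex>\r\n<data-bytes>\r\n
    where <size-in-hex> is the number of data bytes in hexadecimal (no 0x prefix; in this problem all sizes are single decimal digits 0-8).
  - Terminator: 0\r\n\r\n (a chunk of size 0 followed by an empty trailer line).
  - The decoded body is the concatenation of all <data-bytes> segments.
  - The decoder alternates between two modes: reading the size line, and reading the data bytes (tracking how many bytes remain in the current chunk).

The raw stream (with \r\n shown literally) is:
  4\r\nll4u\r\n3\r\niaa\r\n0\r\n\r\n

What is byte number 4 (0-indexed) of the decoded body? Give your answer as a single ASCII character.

Answer: i

Derivation:
Chunk 1: stream[0..1]='4' size=0x4=4, data at stream[3..7]='ll4u' -> body[0..4], body so far='ll4u'
Chunk 2: stream[9..10]='3' size=0x3=3, data at stream[12..15]='iaa' -> body[4..7], body so far='ll4uiaa'
Chunk 3: stream[17..18]='0' size=0 (terminator). Final body='ll4uiaa' (7 bytes)
Body byte 4 = 'i'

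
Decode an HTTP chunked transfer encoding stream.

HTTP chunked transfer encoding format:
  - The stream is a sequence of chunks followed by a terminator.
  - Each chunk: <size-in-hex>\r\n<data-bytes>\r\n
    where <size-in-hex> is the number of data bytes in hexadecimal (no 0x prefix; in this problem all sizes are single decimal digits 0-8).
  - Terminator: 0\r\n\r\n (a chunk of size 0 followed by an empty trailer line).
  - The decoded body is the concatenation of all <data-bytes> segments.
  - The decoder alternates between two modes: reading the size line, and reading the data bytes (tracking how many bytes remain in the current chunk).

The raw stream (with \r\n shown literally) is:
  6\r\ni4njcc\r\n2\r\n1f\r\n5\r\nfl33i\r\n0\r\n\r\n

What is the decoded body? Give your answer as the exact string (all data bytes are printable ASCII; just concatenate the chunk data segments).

Answer: i4njcc1ffl33i

Derivation:
Chunk 1: stream[0..1]='6' size=0x6=6, data at stream[3..9]='i4njcc' -> body[0..6], body so far='i4njcc'
Chunk 2: stream[11..12]='2' size=0x2=2, data at stream[14..16]='1f' -> body[6..8], body so far='i4njcc1f'
Chunk 3: stream[18..19]='5' size=0x5=5, data at stream[21..26]='fl33i' -> body[8..13], body so far='i4njcc1ffl33i'
Chunk 4: stream[28..29]='0' size=0 (terminator). Final body='i4njcc1ffl33i' (13 bytes)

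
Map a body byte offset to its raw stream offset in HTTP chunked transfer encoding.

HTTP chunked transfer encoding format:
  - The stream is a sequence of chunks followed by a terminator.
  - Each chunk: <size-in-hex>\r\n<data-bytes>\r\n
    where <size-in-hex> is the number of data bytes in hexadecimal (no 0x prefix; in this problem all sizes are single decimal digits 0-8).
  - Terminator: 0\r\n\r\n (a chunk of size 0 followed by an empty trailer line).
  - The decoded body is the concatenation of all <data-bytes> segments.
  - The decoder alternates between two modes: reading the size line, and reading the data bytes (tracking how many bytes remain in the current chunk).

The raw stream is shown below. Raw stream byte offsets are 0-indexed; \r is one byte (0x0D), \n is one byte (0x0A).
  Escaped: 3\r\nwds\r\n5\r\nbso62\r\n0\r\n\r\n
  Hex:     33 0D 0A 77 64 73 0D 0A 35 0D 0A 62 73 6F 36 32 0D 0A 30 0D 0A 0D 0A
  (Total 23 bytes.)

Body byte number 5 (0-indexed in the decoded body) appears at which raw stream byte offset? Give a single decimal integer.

Answer: 13

Derivation:
Chunk 1: stream[0..1]='3' size=0x3=3, data at stream[3..6]='wds' -> body[0..3], body so far='wds'
Chunk 2: stream[8..9]='5' size=0x5=5, data at stream[11..16]='bso62' -> body[3..8], body so far='wdsbso62'
Chunk 3: stream[18..19]='0' size=0 (terminator). Final body='wdsbso62' (8 bytes)
Body byte 5 at stream offset 13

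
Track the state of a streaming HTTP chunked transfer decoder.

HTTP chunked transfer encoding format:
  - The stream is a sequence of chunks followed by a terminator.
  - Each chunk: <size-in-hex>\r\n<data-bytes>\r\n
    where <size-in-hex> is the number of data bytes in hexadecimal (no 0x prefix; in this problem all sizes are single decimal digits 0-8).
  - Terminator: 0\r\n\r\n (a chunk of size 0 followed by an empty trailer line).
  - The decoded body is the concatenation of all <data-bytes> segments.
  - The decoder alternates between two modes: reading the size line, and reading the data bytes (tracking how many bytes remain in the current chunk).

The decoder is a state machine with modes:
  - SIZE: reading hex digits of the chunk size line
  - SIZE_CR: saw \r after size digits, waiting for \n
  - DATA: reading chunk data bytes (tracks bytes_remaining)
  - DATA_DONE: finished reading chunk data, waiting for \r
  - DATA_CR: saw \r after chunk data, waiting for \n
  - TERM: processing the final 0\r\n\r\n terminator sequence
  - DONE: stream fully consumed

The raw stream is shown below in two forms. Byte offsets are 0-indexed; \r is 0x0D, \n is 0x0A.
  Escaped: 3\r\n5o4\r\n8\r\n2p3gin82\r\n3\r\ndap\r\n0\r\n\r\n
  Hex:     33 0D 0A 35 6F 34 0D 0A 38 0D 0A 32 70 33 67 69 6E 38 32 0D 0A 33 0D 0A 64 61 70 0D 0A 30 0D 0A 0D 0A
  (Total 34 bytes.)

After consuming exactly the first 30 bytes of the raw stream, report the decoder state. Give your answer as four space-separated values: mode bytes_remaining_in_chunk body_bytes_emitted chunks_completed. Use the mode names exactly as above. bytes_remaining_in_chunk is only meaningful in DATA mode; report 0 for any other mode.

Answer: SIZE 0 14 3

Derivation:
Byte 0 = '3': mode=SIZE remaining=0 emitted=0 chunks_done=0
Byte 1 = 0x0D: mode=SIZE_CR remaining=0 emitted=0 chunks_done=0
Byte 2 = 0x0A: mode=DATA remaining=3 emitted=0 chunks_done=0
Byte 3 = '5': mode=DATA remaining=2 emitted=1 chunks_done=0
Byte 4 = 'o': mode=DATA remaining=1 emitted=2 chunks_done=0
Byte 5 = '4': mode=DATA_DONE remaining=0 emitted=3 chunks_done=0
Byte 6 = 0x0D: mode=DATA_CR remaining=0 emitted=3 chunks_done=0
Byte 7 = 0x0A: mode=SIZE remaining=0 emitted=3 chunks_done=1
Byte 8 = '8': mode=SIZE remaining=0 emitted=3 chunks_done=1
Byte 9 = 0x0D: mode=SIZE_CR remaining=0 emitted=3 chunks_done=1
Byte 10 = 0x0A: mode=DATA remaining=8 emitted=3 chunks_done=1
Byte 11 = '2': mode=DATA remaining=7 emitted=4 chunks_done=1
Byte 12 = 'p': mode=DATA remaining=6 emitted=5 chunks_done=1
Byte 13 = '3': mode=DATA remaining=5 emitted=6 chunks_done=1
Byte 14 = 'g': mode=DATA remaining=4 emitted=7 chunks_done=1
Byte 15 = 'i': mode=DATA remaining=3 emitted=8 chunks_done=1
Byte 16 = 'n': mode=DATA remaining=2 emitted=9 chunks_done=1
Byte 17 = '8': mode=DATA remaining=1 emitted=10 chunks_done=1
Byte 18 = '2': mode=DATA_DONE remaining=0 emitted=11 chunks_done=1
Byte 19 = 0x0D: mode=DATA_CR remaining=0 emitted=11 chunks_done=1
Byte 20 = 0x0A: mode=SIZE remaining=0 emitted=11 chunks_done=2
Byte 21 = '3': mode=SIZE remaining=0 emitted=11 chunks_done=2
Byte 22 = 0x0D: mode=SIZE_CR remaining=0 emitted=11 chunks_done=2
Byte 23 = 0x0A: mode=DATA remaining=3 emitted=11 chunks_done=2
Byte 24 = 'd': mode=DATA remaining=2 emitted=12 chunks_done=2
Byte 25 = 'a': mode=DATA remaining=1 emitted=13 chunks_done=2
Byte 26 = 'p': mode=DATA_DONE remaining=0 emitted=14 chunks_done=2
Byte 27 = 0x0D: mode=DATA_CR remaining=0 emitted=14 chunks_done=2
Byte 28 = 0x0A: mode=SIZE remaining=0 emitted=14 chunks_done=3
Byte 29 = '0': mode=SIZE remaining=0 emitted=14 chunks_done=3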